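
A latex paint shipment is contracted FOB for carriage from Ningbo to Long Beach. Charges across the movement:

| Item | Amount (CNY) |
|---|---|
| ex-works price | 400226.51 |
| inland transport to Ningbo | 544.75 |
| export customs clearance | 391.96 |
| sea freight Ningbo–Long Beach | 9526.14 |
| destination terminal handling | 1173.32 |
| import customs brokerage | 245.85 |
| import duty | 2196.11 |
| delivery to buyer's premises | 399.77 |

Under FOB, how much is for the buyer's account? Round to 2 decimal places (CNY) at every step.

Buyer's account: CNY 13541.19

FOB: the seller bears costs until goods are on board at the origin port; the buyer bears freight, insurance and all costs thereafter.
Seller's account: goods 400226.51 + inland to port 544.75 + export clearance 391.96 = 401163.22
Buyer's account: freight 9526.14 + destination terminal 1173.32 + brokerage 245.85 + duty 2196.11 + delivery 399.77 = 13541.19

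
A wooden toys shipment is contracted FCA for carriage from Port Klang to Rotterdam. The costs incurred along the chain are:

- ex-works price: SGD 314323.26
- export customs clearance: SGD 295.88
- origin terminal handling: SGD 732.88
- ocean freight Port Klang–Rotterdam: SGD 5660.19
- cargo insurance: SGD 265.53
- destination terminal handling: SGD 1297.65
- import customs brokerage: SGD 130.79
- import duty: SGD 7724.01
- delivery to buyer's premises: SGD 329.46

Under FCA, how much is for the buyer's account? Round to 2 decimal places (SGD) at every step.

Buyer's account: SGD 16140.51

FCA: the seller delivers export-cleared goods to the carrier; the buyer bears costs from that point.
Seller's account: goods 314323.26 + export clearance 295.88 = 314619.14
Buyer's account: origin terminal 732.88 + freight 5660.19 + insurance 265.53 + destination terminal 1297.65 + brokerage 130.79 + duty 7724.01 + delivery 329.46 = 16140.51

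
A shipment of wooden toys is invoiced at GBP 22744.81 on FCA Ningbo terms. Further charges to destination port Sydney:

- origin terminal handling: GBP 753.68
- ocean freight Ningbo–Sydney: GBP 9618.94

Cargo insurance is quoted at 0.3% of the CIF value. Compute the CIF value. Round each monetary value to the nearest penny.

CIF value: GBP 33217.08

Let C be the CIF value. C = FCA price + pre-shipment costs + freight + 0.3% × C
C − 0.3% × C = 22744.81 + 753.68 + 9618.94
0.997 × C = 33117.43
C = 33117.43 / 0.997 = 33217.08
Insurance premium = 0.3% × 33217.08 = 99.65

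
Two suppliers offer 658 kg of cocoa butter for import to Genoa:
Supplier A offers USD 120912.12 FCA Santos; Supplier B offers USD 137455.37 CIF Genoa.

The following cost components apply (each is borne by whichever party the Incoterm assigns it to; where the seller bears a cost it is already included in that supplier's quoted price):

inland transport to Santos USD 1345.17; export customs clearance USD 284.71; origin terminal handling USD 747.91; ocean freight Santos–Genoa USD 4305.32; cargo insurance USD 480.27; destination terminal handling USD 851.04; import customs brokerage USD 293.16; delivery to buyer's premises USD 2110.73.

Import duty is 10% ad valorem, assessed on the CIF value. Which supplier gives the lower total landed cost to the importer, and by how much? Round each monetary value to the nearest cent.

Supplier A is cheaper by USD 12110.73

Supplier A (FCA):
CIF value = FCA price + origin terminal + freight + insurance = 120912.12 + 747.91 + 4305.32 + 480.27 = 126445.62
Import duty = 126445.62 × 10% = 12644.56
Buyer bears (A): 747.91 + 4305.32 + 480.27 + 851.04 + 293.16 + 2110.73 = 8788.43
Landed cost (A) = invoice 120912.12 + 8788.43 + duty 12644.56 = 142345.11
Supplier B (CIF):
The CIF price already equals the CIF value: 137455.37
Import duty = 137455.37 × 10% = 13745.54
Buyer bears (B): 851.04 + 293.16 + 2110.73 = 3254.93
Landed cost (B) = invoice 137455.37 + 3254.93 + duty 13745.54 = 154455.84
Difference = |142345.11 − 154455.84| = 12110.73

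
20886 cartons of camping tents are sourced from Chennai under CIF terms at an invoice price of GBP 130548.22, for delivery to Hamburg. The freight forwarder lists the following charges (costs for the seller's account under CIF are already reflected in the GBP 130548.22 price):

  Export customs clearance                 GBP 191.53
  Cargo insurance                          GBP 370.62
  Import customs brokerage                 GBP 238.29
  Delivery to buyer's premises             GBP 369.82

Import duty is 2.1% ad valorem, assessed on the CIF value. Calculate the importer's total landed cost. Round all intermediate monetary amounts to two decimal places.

CIF: the seller pays costs through ocean freight and marine insurance to the destination port.
Already in the invoice (seller's account under CIF): export clearance, insurance — exclude.
The CIF price already equals the CIF value: 130548.22
Import duty = 130548.22 × 2.1% = 2741.51
Buyer bears: brokerage 238.29 + delivery 369.82 + duty 2741.51 = 3349.62
Landed cost = invoice 130548.22 + 3349.62 = 133897.84

Total landed cost: GBP 133897.84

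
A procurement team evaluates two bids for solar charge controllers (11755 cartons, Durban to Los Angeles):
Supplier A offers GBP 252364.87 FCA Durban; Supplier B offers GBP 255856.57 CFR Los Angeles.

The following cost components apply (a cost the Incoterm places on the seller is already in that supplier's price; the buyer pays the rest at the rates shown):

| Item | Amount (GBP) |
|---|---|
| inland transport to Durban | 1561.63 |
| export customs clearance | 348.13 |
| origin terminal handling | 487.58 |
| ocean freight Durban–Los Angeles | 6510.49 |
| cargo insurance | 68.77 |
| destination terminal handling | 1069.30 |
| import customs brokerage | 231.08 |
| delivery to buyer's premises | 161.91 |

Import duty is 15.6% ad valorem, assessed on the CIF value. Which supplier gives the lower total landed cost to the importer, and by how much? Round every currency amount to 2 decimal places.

Supplier A (FCA):
CIF value = FCA price + origin terminal + freight + insurance = 252364.87 + 487.58 + 6510.49 + 68.77 = 259431.71
Import duty = 259431.71 × 15.6% = 40471.35
Buyer bears (A): 487.58 + 6510.49 + 68.77 + 1069.30 + 231.08 + 161.91 = 8529.13
Landed cost (A) = invoice 252364.87 + 8529.13 + duty 40471.35 = 301365.35
Supplier B (CFR):
CIF value = CFR price + insurance = 255856.57 + 68.77 = 255925.34
Import duty = 255925.34 × 15.6% = 39924.35
Buyer bears (B): 68.77 + 1069.30 + 231.08 + 161.91 = 1531.06
Landed cost (B) = invoice 255856.57 + 1531.06 + duty 39924.35 = 297311.98
Difference = |301365.35 − 297311.98| = 4053.37

Supplier B is cheaper by GBP 4053.37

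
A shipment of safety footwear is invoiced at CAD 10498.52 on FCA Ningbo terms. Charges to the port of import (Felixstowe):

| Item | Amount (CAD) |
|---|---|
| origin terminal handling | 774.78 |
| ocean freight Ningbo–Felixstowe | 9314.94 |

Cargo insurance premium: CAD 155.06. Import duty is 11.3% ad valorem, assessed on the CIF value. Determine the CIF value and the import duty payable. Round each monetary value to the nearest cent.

CIF = FCA price + pre-shipment costs + freight + insurance
CIF = 10498.52 + 774.78 + 9314.94 + 155.06 = 20743.30
Import duty = 20743.30 × 11.3% = 2343.99

CIF value: CAD 20743.30; import duty: CAD 2343.99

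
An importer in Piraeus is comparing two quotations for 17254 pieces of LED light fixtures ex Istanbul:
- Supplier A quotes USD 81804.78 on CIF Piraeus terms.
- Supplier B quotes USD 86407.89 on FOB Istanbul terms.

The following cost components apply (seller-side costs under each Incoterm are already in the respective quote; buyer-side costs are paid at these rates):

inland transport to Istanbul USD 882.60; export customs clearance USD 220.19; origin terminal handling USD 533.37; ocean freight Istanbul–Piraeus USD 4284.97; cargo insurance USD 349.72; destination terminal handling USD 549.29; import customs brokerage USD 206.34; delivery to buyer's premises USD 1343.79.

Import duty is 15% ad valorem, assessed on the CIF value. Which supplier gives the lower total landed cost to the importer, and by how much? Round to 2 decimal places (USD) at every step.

Supplier A (CIF):
The CIF price already equals the CIF value: 81804.78
Import duty = 81804.78 × 15% = 12270.72
Buyer bears (A): 549.29 + 206.34 + 1343.79 = 2099.42
Landed cost (A) = invoice 81804.78 + 2099.42 + duty 12270.72 = 96174.92
Supplier B (FOB):
CIF value = FOB price + freight + insurance = 86407.89 + 4284.97 + 349.72 = 91042.58
Import duty = 91042.58 × 15% = 13656.39
Buyer bears (B): 4284.97 + 349.72 + 549.29 + 206.34 + 1343.79 = 6734.11
Landed cost (B) = invoice 86407.89 + 6734.11 + duty 13656.39 = 106798.39
Difference = |96174.92 − 106798.39| = 10623.47

Supplier A is cheaper by USD 10623.47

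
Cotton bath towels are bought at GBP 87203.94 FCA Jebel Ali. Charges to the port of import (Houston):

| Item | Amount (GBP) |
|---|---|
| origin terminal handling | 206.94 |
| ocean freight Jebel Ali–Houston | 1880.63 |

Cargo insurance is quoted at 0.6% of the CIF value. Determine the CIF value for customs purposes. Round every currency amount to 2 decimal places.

CIF value: GBP 89830.49

Let C be the CIF value. C = FCA price + pre-shipment costs + freight + 0.6% × C
C − 0.6% × C = 87203.94 + 206.94 + 1880.63
0.994 × C = 89291.51
C = 89291.51 / 0.994 = 89830.49
Insurance premium = 0.6% × 89830.49 = 538.98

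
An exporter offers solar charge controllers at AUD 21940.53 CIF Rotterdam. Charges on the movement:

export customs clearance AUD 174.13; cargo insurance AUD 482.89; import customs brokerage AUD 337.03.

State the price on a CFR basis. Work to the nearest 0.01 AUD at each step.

CFR price: AUD 21457.64

Not relevant to the conversion: export clearance — on the seller under both CIF and CFR; already in the CIF price and stays in the CFR price. brokerage — on the buyer under both terms; not part of either seller's price.
From CIF to CFR, the seller no longer bears: insurance.
CFR price = 21940.53 − 482.89 = 21457.64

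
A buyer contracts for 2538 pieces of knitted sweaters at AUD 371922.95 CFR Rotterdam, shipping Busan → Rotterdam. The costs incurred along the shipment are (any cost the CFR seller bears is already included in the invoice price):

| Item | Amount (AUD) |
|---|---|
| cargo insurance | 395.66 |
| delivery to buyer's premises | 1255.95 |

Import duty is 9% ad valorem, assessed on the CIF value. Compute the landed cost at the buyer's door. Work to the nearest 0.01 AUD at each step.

Total landed cost: AUD 407083.23

CFR: the seller pays costs through ocean freight to the destination port, but not insurance.
CIF value = CFR price + insurance = 371922.95 + 395.66 = 372318.61
Import duty = 372318.61 × 9% = 33508.67
Buyer bears: insurance 395.66 + delivery 1255.95 + duty 33508.67 = 35160.28
Landed cost = invoice 371922.95 + 35160.28 = 407083.23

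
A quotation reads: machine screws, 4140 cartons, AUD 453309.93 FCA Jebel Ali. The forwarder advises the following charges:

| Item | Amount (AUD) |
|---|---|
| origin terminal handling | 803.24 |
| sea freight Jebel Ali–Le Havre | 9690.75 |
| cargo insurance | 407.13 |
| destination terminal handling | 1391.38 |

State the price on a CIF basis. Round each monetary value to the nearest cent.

Not relevant to the conversion: destination terminal — on the buyer under both terms; not part of either seller's price.
From FCA to CIF, the seller additionally bears: origin terminal, freight, insurance.
CIF price = 453309.93 + 803.24 + 9690.75 + 407.13 = 464211.05

CIF price: AUD 464211.05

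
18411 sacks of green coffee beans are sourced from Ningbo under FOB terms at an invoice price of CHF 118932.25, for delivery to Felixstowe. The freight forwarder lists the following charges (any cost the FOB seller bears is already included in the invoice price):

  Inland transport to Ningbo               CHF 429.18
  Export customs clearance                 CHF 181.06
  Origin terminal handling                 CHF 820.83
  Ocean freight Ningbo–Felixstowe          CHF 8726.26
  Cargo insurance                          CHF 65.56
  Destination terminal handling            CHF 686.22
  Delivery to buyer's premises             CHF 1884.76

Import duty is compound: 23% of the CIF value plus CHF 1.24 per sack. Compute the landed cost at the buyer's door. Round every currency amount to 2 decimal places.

FOB: the seller bears costs until goods are on board at the origin port; the buyer bears freight, insurance and all costs thereafter.
Already in the invoice (seller's account under FOB): inland to port, export clearance, origin terminal — exclude.
CIF value = FOB price + freight + insurance = 118932.25 + 8726.26 + 65.56 = 127724.07
Ad valorem component: 127724.07 × 23% = 29376.54
Specific component: 18411 × 1.24 = 22829.64
Import duty = 29376.54 + 22829.64 = 52206.18
Buyer bears: freight 8726.26 + insurance 65.56 + destination terminal 686.22 + delivery 1884.76 + duty 52206.18 = 63568.98
Landed cost = invoice 118932.25 + 63568.98 = 182501.23

Total landed cost: CHF 182501.23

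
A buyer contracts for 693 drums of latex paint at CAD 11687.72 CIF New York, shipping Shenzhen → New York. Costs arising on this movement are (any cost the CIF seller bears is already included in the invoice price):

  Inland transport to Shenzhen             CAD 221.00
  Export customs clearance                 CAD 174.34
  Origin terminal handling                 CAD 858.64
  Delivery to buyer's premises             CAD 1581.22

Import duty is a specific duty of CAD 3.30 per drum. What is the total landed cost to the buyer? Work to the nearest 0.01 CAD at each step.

CIF: the seller pays costs through ocean freight and marine insurance to the destination port.
Already in the invoice (seller's account under CIF): inland to port, export clearance, origin terminal — exclude.
The CIF price already equals the CIF value: 11687.72
Import duty = 693 × 3.30 = 2286.90
Buyer bears: delivery 1581.22 + duty 2286.90 = 3868.12
Landed cost = invoice 11687.72 + 3868.12 = 15555.84

Total landed cost: CAD 15555.84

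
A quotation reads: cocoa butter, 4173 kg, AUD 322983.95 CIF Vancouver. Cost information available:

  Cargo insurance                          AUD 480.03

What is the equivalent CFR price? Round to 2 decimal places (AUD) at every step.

From CIF to CFR, the seller no longer bears: insurance.
CFR price = 322983.95 − 480.03 = 322503.92

CFR price: AUD 322503.92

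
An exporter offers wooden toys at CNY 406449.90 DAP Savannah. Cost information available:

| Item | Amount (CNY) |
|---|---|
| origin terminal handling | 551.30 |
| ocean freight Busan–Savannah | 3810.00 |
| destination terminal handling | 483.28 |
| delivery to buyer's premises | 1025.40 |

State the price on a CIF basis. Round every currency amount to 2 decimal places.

CIF price: CNY 404941.22

Not relevant to the conversion: origin terminal, freight — on the seller under both DAP and CIF; already in the DAP price and stays in the CIF price.
From DAP to CIF, the seller no longer bears: destination terminal, delivery.
CIF price = 406449.90 − 483.28 − 1025.40 = 404941.22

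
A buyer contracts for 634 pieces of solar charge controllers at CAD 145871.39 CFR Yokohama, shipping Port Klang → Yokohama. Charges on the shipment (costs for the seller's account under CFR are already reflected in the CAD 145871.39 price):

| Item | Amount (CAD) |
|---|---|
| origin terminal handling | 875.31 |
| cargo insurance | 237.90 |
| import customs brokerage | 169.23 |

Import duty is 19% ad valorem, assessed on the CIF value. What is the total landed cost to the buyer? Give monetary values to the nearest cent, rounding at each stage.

CFR: the seller pays costs through ocean freight to the destination port, but not insurance.
Already in the invoice (seller's account under CFR): origin terminal — exclude.
CIF value = CFR price + insurance = 145871.39 + 237.90 = 146109.29
Import duty = 146109.29 × 19% = 27760.77
Buyer bears: insurance 237.90 + brokerage 169.23 + duty 27760.77 = 28167.90
Landed cost = invoice 145871.39 + 28167.90 = 174039.29

Total landed cost: CAD 174039.29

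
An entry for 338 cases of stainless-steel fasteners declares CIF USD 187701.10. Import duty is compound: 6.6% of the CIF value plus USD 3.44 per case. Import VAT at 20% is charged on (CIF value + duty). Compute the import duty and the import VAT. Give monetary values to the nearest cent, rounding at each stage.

Ad valorem component: 187701.10 × 6.6% = 12388.27
Specific component: 338 × 3.44 = 1162.72
Import duty = 12388.27 + 1162.72 = 13550.99
VAT base = CIF + duty = 187701.10 + 13550.99 = 201252.09
Import VAT = 201252.09 × 20% = 40250.42

Import duty: USD 13550.99; import VAT: USD 40250.42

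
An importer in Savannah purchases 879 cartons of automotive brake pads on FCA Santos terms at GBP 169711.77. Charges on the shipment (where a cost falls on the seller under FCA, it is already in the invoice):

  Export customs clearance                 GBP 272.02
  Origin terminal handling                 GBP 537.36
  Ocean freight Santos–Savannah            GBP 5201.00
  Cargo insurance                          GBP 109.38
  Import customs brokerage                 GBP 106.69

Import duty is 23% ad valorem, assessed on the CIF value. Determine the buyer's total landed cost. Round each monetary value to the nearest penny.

FCA: the seller delivers export-cleared goods to the carrier; the buyer bears costs from that point.
Already in the invoice (seller's account under FCA): export clearance — exclude.
CIF value = FCA price + origin terminal + freight + insurance = 169711.77 + 537.36 + 5201.00 + 109.38 = 175559.51
Import duty = 175559.51 × 23% = 40378.69
Buyer bears: origin terminal 537.36 + freight 5201.00 + insurance 109.38 + brokerage 106.69 + duty 40378.69 = 46333.12
Landed cost = invoice 169711.77 + 46333.12 = 216044.89

Total landed cost: GBP 216044.89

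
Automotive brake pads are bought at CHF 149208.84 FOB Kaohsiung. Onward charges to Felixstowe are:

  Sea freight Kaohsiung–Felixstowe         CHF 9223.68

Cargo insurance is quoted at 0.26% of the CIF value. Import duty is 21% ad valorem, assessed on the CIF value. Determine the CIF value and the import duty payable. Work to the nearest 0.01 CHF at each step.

Let C be the CIF value. C = FOB price + freight + 0.26% × C
C − 0.26% × C = 149208.84 + 9223.68
0.9974 × C = 158432.52
C = 158432.52 / 0.9974 = 158845.52
Insurance premium = 0.26% × 158845.52 = 413.00
Import duty = 158845.52 × 21% = 33357.56

CIF value: CHF 158845.52; import duty: CHF 33357.56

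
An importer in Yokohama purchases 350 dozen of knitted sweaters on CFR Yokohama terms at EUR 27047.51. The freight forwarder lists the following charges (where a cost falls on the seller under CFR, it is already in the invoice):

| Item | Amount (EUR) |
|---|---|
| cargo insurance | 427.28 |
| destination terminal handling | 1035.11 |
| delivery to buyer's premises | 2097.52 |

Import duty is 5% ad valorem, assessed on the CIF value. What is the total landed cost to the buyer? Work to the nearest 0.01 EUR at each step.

Total landed cost: EUR 31981.16

CFR: the seller pays costs through ocean freight to the destination port, but not insurance.
CIF value = CFR price + insurance = 27047.51 + 427.28 = 27474.79
Import duty = 27474.79 × 5% = 1373.74
Buyer bears: insurance 427.28 + destination terminal 1035.11 + delivery 2097.52 + duty 1373.74 = 4933.65
Landed cost = invoice 27047.51 + 4933.65 = 31981.16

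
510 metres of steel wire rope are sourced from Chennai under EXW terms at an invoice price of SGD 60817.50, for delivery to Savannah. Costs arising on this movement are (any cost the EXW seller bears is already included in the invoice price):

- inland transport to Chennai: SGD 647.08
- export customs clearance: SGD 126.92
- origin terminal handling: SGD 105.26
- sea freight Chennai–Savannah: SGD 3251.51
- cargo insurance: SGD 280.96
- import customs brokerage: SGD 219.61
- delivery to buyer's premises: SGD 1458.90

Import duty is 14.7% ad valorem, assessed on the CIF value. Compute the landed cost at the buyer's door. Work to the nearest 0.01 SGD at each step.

EXW: the seller makes goods available at their premises; the buyer bears all onward costs.
CIF value = EXW price + inland to port + export clearance + origin terminal + freight + insurance = 60817.50 + 647.08 + 126.92 + 105.26 + 3251.51 + 280.96 = 65229.23
Import duty = 65229.23 × 14.7% = 9588.70
Buyer bears: inland to port 647.08 + export clearance 126.92 + origin terminal 105.26 + freight 3251.51 + insurance 280.96 + brokerage 219.61 + delivery 1458.90 + duty 9588.70 = 15678.94
Landed cost = invoice 60817.50 + 15678.94 = 76496.44

Total landed cost: SGD 76496.44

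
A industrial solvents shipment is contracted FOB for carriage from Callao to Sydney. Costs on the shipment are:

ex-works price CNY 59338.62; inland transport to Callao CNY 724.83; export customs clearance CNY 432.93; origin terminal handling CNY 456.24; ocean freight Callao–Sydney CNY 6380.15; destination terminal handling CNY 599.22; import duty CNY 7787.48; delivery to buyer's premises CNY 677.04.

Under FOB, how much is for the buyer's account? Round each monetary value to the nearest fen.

FOB: the seller bears costs until goods are on board at the origin port; the buyer bears freight, insurance and all costs thereafter.
Seller's account: goods 59338.62 + inland to port 724.83 + export clearance 432.93 + origin terminal 456.24 = 60952.62
Buyer's account: freight 6380.15 + destination terminal 599.22 + duty 7787.48 + delivery 677.04 = 15443.89

Buyer's account: CNY 15443.89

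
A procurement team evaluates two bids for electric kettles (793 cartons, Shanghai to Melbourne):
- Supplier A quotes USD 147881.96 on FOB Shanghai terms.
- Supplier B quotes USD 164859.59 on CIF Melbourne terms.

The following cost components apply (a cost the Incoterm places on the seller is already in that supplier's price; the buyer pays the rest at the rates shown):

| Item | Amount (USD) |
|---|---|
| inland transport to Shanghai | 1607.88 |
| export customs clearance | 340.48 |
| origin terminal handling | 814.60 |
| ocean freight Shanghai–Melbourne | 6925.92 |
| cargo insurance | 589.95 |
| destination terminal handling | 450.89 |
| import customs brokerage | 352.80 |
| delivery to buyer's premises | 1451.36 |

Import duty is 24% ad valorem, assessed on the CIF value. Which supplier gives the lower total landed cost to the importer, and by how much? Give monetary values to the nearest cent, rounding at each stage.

Supplier A (FOB):
CIF value = FOB price + freight + insurance = 147881.96 + 6925.92 + 589.95 = 155397.83
Import duty = 155397.83 × 24% = 37295.48
Buyer bears (A): 6925.92 + 589.95 + 450.89 + 352.80 + 1451.36 = 9770.92
Landed cost (A) = invoice 147881.96 + 9770.92 + duty 37295.48 = 194948.36
Supplier B (CIF):
The CIF price already equals the CIF value: 164859.59
Import duty = 164859.59 × 24% = 39566.30
Buyer bears (B): 450.89 + 352.80 + 1451.36 = 2255.05
Landed cost (B) = invoice 164859.59 + 2255.05 + duty 39566.30 = 206680.94
Difference = |194948.36 − 206680.94| = 11732.58

Supplier A is cheaper by USD 11732.58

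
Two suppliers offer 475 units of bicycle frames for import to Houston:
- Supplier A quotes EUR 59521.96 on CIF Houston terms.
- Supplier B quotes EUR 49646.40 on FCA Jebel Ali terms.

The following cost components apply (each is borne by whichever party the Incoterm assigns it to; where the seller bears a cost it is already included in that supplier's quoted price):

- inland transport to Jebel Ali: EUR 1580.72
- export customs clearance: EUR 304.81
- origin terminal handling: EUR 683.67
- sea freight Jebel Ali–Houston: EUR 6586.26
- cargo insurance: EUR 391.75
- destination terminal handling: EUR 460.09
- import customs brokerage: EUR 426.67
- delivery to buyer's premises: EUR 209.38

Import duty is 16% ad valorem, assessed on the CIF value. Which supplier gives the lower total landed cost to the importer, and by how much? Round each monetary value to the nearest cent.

Supplier B is cheaper by EUR 2568.10

Supplier A (CIF):
The CIF price already equals the CIF value: 59521.96
Import duty = 59521.96 × 16% = 9523.51
Buyer bears (A): 460.09 + 426.67 + 209.38 = 1096.14
Landed cost (A) = invoice 59521.96 + 1096.14 + duty 9523.51 = 70141.61
Supplier B (FCA):
CIF value = FCA price + origin terminal + freight + insurance = 49646.40 + 683.67 + 6586.26 + 391.75 = 57308.08
Import duty = 57308.08 × 16% = 9169.29
Buyer bears (B): 683.67 + 6586.26 + 391.75 + 460.09 + 426.67 + 209.38 = 8757.82
Landed cost (B) = invoice 49646.40 + 8757.82 + duty 9169.29 = 67573.51
Difference = |70141.61 − 67573.51| = 2568.10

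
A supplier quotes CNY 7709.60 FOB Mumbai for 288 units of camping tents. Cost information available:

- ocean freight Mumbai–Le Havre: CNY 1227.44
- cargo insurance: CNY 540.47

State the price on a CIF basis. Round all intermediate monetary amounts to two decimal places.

CIF price: CNY 9477.51

From FOB to CIF, the seller additionally bears: freight, insurance.
CIF price = 7709.60 + 1227.44 + 540.47 = 9477.51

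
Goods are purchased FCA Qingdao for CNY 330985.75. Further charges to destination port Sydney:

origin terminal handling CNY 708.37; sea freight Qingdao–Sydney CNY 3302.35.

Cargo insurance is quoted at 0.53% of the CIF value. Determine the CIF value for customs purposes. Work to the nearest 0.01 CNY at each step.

Let C be the CIF value. C = FCA price + pre-shipment costs + freight + 0.53% × C
C − 0.53% × C = 330985.75 + 708.37 + 3302.35
0.9947 × C = 334996.47
C = 334996.47 / 0.9947 = 336781.41
Insurance premium = 0.53% × 336781.41 = 1784.94

CIF value: CNY 336781.41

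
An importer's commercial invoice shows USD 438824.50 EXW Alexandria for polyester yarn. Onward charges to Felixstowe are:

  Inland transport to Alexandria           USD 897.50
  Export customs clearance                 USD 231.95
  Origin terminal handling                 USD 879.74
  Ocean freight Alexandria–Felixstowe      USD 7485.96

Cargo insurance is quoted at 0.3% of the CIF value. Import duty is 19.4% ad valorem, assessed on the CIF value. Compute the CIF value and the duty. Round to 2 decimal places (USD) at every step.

Let C be the CIF value. C = EXW price + pre-shipment costs + freight + 0.3% × C
C − 0.3% × C = 438824.50 + 897.50 + 231.95 + 879.74 + 7485.96
0.997 × C = 448319.65
C = 448319.65 / 0.997 = 449668.66
Insurance premium = 0.3% × 449668.66 = 1349.01
Import duty = 449668.66 × 19.4% = 87235.72

CIF value: USD 449668.66; import duty: USD 87235.72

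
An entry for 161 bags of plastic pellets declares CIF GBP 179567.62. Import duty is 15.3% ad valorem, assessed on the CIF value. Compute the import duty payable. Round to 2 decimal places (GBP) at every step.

Import duty: GBP 27473.85

Import duty = 179567.62 × 15.3% = 27473.85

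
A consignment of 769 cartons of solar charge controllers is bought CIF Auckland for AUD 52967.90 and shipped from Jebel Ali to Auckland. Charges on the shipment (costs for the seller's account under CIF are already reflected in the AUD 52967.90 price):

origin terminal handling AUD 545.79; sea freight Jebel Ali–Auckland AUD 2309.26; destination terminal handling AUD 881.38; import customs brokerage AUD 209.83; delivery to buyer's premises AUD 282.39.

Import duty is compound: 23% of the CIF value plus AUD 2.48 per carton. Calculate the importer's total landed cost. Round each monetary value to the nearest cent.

CIF: the seller pays costs through ocean freight and marine insurance to the destination port.
Already in the invoice (seller's account under CIF): origin terminal, freight — exclude.
The CIF price already equals the CIF value: 52967.90
Ad valorem component: 52967.90 × 23% = 12182.62
Specific component: 769 × 2.48 = 1907.12
Import duty = 12182.62 + 1907.12 = 14089.74
Buyer bears: destination terminal 881.38 + brokerage 209.83 + delivery 282.39 + duty 14089.74 = 15463.34
Landed cost = invoice 52967.90 + 15463.34 = 68431.24

Total landed cost: AUD 68431.24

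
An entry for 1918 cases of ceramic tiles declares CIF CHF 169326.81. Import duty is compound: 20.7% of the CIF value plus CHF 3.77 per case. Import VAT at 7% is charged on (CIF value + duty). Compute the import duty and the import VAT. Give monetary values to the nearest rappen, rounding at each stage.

Import duty: CHF 42281.51; import VAT: CHF 14812.58

Ad valorem component: 169326.81 × 20.7% = 35050.65
Specific component: 1918 × 3.77 = 7230.86
Import duty = 35050.65 + 7230.86 = 42281.51
VAT base = CIF + duty = 169326.81 + 42281.51 = 211608.32
Import VAT = 211608.32 × 7% = 14812.58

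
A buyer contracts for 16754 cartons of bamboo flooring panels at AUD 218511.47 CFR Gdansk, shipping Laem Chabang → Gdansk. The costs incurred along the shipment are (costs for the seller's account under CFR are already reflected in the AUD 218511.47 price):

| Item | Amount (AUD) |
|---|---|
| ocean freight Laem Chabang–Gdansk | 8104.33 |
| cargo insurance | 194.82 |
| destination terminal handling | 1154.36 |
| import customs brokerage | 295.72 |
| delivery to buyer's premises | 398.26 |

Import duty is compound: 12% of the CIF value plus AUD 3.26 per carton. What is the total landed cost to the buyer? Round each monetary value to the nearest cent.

CFR: the seller pays costs through ocean freight to the destination port, but not insurance.
Already in the invoice (seller's account under CFR): freight — exclude.
CIF value = CFR price + insurance = 218511.47 + 194.82 = 218706.29
Ad valorem component: 218706.29 × 12% = 26244.75
Specific component: 16754 × 3.26 = 54618.04
Import duty = 26244.75 + 54618.04 = 80862.79
Buyer bears: insurance 194.82 + destination terminal 1154.36 + brokerage 295.72 + delivery 398.26 + duty 80862.79 = 82905.95
Landed cost = invoice 218511.47 + 82905.95 = 301417.42

Total landed cost: AUD 301417.42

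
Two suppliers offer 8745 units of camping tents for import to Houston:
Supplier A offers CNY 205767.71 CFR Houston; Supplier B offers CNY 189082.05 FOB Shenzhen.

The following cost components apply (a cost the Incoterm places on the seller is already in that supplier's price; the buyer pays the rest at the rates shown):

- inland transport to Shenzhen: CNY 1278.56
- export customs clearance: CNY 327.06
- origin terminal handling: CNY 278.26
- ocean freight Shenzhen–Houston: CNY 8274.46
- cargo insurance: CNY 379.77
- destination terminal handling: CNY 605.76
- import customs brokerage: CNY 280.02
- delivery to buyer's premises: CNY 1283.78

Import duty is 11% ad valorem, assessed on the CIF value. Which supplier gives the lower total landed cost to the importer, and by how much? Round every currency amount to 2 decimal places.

Supplier A (CFR):
CIF value = CFR price + insurance = 205767.71 + 379.77 = 206147.48
Import duty = 206147.48 × 11% = 22676.22
Buyer bears (A): 379.77 + 605.76 + 280.02 + 1283.78 = 2549.33
Landed cost (A) = invoice 205767.71 + 2549.33 + duty 22676.22 = 230993.26
Supplier B (FOB):
CIF value = FOB price + freight + insurance = 189082.05 + 8274.46 + 379.77 = 197736.28
Import duty = 197736.28 × 11% = 21750.99
Buyer bears (B): 8274.46 + 379.77 + 605.76 + 280.02 + 1283.78 = 10823.79
Landed cost (B) = invoice 189082.05 + 10823.79 + duty 21750.99 = 221656.83
Difference = |230993.26 − 221656.83| = 9336.43

Supplier B is cheaper by CNY 9336.43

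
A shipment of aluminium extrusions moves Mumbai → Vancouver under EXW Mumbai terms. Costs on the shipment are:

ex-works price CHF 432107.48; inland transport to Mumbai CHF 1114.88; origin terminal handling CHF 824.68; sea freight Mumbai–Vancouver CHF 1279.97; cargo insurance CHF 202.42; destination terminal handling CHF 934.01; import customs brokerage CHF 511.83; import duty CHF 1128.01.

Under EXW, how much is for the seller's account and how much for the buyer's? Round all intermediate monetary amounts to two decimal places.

Seller: CHF 432107.48; buyer: CHF 5995.80

EXW: the seller makes goods available at their premises; the buyer bears all onward costs.
Seller's account: goods 432107.48 = 432107.48
Buyer's account: inland to port 1114.88 + origin terminal 824.68 + freight 1279.97 + insurance 202.42 + destination terminal 934.01 + brokerage 511.83 + duty 1128.01 = 5995.80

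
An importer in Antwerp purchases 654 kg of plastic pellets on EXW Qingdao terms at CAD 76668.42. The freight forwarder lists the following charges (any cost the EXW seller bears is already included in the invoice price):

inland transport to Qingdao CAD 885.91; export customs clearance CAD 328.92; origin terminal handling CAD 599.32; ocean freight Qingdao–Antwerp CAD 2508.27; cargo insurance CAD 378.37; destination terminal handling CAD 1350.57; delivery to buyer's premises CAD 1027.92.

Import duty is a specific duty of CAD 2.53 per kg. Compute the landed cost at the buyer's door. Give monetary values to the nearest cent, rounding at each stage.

EXW: the seller makes goods available at their premises; the buyer bears all onward costs.
CIF value = EXW price + inland to port + export clearance + origin terminal + freight + insurance = 76668.42 + 885.91 + 328.92 + 599.32 + 2508.27 + 378.37 = 81369.21
Import duty = 654 × 2.53 = 1654.62
Buyer bears: inland to port 885.91 + export clearance 328.92 + origin terminal 599.32 + freight 2508.27 + insurance 378.37 + destination terminal 1350.57 + delivery 1027.92 + duty 1654.62 = 8733.90
Landed cost = invoice 76668.42 + 8733.90 = 85402.32

Total landed cost: CAD 85402.32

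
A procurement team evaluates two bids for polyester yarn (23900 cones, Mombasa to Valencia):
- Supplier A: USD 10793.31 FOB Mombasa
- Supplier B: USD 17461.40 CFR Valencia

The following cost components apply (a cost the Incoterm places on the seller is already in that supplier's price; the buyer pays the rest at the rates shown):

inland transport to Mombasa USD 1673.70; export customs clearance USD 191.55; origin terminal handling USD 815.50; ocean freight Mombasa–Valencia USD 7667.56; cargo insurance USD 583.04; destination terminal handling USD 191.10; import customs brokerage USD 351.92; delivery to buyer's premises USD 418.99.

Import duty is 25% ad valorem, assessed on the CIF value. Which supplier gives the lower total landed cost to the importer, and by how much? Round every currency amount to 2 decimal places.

Supplier B is cheaper by USD 1249.34

Supplier A (FOB):
CIF value = FOB price + freight + insurance = 10793.31 + 7667.56 + 583.04 = 19043.91
Import duty = 19043.91 × 25% = 4760.98
Buyer bears (A): 7667.56 + 583.04 + 191.10 + 351.92 + 418.99 = 9212.61
Landed cost (A) = invoice 10793.31 + 9212.61 + duty 4760.98 = 24766.90
Supplier B (CFR):
CIF value = CFR price + insurance = 17461.40 + 583.04 = 18044.44
Import duty = 18044.44 × 25% = 4511.11
Buyer bears (B): 583.04 + 191.10 + 351.92 + 418.99 = 1545.05
Landed cost (B) = invoice 17461.40 + 1545.05 + duty 4511.11 = 23517.56
Difference = |24766.90 − 23517.56| = 1249.34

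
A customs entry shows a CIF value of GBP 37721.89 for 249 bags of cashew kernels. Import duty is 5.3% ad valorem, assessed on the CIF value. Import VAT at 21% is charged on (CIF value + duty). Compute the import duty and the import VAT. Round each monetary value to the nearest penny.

Import duty = 37721.89 × 5.3% = 1999.26
VAT base = CIF + duty = 37721.89 + 1999.26 = 39721.15
Import VAT = 39721.15 × 21% = 8341.44

Import duty: GBP 1999.26; import VAT: GBP 8341.44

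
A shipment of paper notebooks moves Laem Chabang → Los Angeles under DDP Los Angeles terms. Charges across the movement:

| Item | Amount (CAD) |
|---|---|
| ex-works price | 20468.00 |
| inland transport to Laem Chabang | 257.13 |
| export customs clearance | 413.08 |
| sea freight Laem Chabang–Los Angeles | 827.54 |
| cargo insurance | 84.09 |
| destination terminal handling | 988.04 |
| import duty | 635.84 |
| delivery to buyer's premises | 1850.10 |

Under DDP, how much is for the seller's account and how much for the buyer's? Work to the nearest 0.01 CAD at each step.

DDP: the seller bears all costs including import duty.
Seller's account: goods 20468.00 + inland to port 257.13 + export clearance 413.08 + freight 827.54 + insurance 84.09 + destination terminal 988.04 + duty 635.84 + delivery 1850.10 = 25523.82
Buyer's account: 0.00

Seller: CAD 25523.82; buyer: CAD 0.00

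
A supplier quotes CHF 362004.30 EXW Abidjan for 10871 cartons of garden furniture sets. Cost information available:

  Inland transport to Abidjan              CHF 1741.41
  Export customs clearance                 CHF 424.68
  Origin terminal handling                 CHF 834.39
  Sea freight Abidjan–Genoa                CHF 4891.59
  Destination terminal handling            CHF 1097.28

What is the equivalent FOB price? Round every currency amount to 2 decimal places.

FOB price: CHF 365004.78

Not relevant to the conversion: freight, destination terminal — on the buyer under both terms; not part of either seller's price.
From EXW to FOB, the seller additionally bears: inland to port, export clearance, origin terminal.
FOB price = 362004.30 + 1741.41 + 424.68 + 834.39 = 365004.78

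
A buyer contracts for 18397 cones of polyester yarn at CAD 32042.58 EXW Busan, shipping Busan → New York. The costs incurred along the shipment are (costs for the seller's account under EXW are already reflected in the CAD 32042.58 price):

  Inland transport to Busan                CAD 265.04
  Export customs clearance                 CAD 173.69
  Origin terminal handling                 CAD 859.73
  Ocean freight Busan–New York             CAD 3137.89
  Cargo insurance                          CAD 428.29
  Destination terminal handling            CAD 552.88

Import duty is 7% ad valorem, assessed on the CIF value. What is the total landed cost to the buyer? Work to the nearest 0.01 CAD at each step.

Total landed cost: CAD 40043.61

EXW: the seller makes goods available at their premises; the buyer bears all onward costs.
CIF value = EXW price + inland to port + export clearance + origin terminal + freight + insurance = 32042.58 + 265.04 + 173.69 + 859.73 + 3137.89 + 428.29 = 36907.22
Import duty = 36907.22 × 7% = 2583.51
Buyer bears: inland to port 265.04 + export clearance 173.69 + origin terminal 859.73 + freight 3137.89 + insurance 428.29 + destination terminal 552.88 + duty 2583.51 = 8001.03
Landed cost = invoice 32042.58 + 8001.03 = 40043.61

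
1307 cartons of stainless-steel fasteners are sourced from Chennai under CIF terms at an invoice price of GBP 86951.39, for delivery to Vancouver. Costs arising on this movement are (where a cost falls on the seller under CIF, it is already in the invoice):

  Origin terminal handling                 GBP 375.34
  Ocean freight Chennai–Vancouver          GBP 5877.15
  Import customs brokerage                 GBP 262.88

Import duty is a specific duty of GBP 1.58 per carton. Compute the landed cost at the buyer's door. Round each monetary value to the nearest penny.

Total landed cost: GBP 89279.33

CIF: the seller pays costs through ocean freight and marine insurance to the destination port.
Already in the invoice (seller's account under CIF): origin terminal, freight — exclude.
The CIF price already equals the CIF value: 86951.39
Import duty = 1307 × 1.58 = 2065.06
Buyer bears: brokerage 262.88 + duty 2065.06 = 2327.94
Landed cost = invoice 86951.39 + 2327.94 = 89279.33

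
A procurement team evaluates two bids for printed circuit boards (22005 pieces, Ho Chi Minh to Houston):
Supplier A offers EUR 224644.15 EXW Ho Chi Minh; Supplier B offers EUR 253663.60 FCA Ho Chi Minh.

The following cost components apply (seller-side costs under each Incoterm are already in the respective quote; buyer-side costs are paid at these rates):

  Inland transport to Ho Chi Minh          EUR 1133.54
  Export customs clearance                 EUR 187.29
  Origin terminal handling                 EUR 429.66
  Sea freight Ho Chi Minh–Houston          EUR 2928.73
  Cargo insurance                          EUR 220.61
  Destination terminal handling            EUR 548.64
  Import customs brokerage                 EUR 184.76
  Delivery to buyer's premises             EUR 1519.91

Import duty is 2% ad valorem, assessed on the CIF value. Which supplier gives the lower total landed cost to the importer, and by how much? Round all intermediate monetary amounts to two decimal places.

Supplier A is cheaper by EUR 28252.59

Supplier A (EXW):
CIF value = EXW price + inland to port + export clearance + origin terminal + freight + insurance = 224644.15 + 1133.54 + 187.29 + 429.66 + 2928.73 + 220.61 = 229543.98
Import duty = 229543.98 × 2% = 4590.88
Buyer bears (A): 1133.54 + 187.29 + 429.66 + 2928.73 + 220.61 + 548.64 + 184.76 + 1519.91 = 7153.14
Landed cost (A) = invoice 224644.15 + 7153.14 + duty 4590.88 = 236388.17
Supplier B (FCA):
CIF value = FCA price + origin terminal + freight + insurance = 253663.60 + 429.66 + 2928.73 + 220.61 = 257242.60
Import duty = 257242.60 × 2% = 5144.85
Buyer bears (B): 429.66 + 2928.73 + 220.61 + 548.64 + 184.76 + 1519.91 = 5832.31
Landed cost (B) = invoice 253663.60 + 5832.31 + duty 5144.85 = 264640.76
Difference = |236388.17 − 264640.76| = 28252.59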